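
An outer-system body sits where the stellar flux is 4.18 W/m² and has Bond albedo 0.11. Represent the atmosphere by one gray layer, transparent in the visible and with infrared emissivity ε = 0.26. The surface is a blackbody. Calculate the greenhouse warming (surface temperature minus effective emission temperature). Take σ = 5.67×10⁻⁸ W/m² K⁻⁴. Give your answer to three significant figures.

At the top of the atmosphere, σT_e⁴ = S(1−α)/4 = 0.9300 W/m², giving T_e = 63.64 K.
The surface balance (absorbed SW + ε·downward IR = σT_s⁴) with T_a⁴ = T_s⁴/2 reduces to T_s = T_e·[2/(2−ε)]^¼ = 65.89 K.
The atmosphere warms the surface by 2.255 K.

2.25 K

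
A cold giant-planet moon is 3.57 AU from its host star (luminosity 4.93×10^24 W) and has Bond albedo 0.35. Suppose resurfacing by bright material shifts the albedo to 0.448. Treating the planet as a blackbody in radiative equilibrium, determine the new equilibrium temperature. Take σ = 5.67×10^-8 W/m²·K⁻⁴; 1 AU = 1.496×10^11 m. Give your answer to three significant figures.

Orbital distance: d = 3.57 AU = 5.341×10^11 m.
Flux at the orbit: S = L/(4πd²) = 4.93×10^24/(4π·(5.34×10^11)²) = 1.375 W/m².
T₂ = [S(1−α₂)/(4σ)]^(1/4) = [1.375·0.552/(4σ)]^(1/4) = 42.77 K.

42.8 kelvin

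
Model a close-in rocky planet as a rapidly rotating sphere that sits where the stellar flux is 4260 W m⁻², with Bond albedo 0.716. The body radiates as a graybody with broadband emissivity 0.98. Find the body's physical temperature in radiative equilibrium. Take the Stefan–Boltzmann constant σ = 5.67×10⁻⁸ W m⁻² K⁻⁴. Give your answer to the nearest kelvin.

272 K

Absorbed flux (global mean): S(1−α)/4 = 4260·0.284/4 = 302.5 W m⁻².
Equating to εσT⁴ with ε = 0.98: T = (302.5/0.98σ)^(1/4) = 271.6 K.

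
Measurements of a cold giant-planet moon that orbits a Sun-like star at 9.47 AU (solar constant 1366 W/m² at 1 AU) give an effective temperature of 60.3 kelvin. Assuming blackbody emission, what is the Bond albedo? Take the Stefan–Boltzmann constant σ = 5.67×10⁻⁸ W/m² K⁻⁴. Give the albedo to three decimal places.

0.803

Flux at the orbit: S = 1366/(9.47)² = 15.23 W/m².
Energy balance: S(1−α)/4 = σT⁴, so 1−α = 4σT⁴/S.
σT⁴ = 0.7496 W/m², so 4σT⁴ = 2.999 W/m².
Hence α = 1 − 2.999/15.23 = 0.8031.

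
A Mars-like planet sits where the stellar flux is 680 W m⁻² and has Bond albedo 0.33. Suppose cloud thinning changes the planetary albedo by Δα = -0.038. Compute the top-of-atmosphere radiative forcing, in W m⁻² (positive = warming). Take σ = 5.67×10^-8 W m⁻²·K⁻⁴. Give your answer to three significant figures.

TOA radiative forcing: ΔF = −S·Δα/4 = −680.0·(-0.038)/4 = 6.460 W m⁻².

6.46 W m⁻²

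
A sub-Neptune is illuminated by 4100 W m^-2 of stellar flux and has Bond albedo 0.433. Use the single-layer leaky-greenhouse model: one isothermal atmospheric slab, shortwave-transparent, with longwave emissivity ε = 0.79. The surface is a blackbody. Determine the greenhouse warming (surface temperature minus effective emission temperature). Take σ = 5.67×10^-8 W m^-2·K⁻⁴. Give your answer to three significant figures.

Effective emission temperature (TOA balance): σT_e⁴ = S(1−α)/4 = 581.2 W m^-2 → T_e = 318.2 K.
For a single slab of emissivity ε, T_s⁴ = 2T_e⁴/(2−ε); thus T_s = 318.2·(1.653)^(1/4) = 360.8 K.
T_s − T_e = 360.8 − 318.2 = 42.59 K.

42.6 K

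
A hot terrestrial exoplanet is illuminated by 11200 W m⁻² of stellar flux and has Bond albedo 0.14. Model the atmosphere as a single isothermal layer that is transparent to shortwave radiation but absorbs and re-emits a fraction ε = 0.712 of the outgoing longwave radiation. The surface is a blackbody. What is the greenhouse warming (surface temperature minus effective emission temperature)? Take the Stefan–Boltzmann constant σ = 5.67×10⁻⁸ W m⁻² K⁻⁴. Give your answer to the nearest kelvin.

At the top of the atmosphere, σT_e⁴ = S(1−α)/4 = 2408 W m⁻², giving T_e = 454.0 K.
Surface balance with a leaky layer gives σT_s⁴ = σT_e⁴·2/(2−ε), so T_s = T_e·[2/(2−0.712)]^(1/4) = 506.8 K.
T_s − T_e = 506.8 − 454.0 = 52.79 K.

53 K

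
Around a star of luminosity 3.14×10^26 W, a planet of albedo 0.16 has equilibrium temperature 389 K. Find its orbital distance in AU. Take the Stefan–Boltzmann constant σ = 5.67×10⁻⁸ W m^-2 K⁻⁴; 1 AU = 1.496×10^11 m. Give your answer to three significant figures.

0.425 AU

Energy balance gives S = 4σT⁴/(1−α) = 6182 W m^-2.
From L = 4πd²S, d = √(3.14×10^26/(4π·6182)) = 6.357×10^10 m = 0.4250 AU.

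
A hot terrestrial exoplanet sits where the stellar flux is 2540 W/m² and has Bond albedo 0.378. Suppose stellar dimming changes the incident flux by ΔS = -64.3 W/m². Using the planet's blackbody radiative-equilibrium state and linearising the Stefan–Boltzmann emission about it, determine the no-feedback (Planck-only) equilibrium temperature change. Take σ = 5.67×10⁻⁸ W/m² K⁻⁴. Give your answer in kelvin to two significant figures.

Reference equilibrium: T_e = [S(1−α)/(4σ)]^(1/4) = 288.9 K.
TOA radiative forcing: ΔF = (1−α)ΔS/4 = 0.622·(-64.3)/4 = -9.999 W/m².
Linearising σT⁴ gives d(σT⁴)/dT = 4σT_e³ = 5.469 W/m² per K.
Hence the no-feedback warming is ΔF/(4σT_e³) = -1.83 K.

-1.8 K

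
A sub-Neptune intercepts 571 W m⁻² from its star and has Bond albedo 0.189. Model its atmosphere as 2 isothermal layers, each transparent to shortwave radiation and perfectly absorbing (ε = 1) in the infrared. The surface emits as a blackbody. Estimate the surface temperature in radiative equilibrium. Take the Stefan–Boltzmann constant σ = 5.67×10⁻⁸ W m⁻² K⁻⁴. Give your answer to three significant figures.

280 K

Top-of-atmosphere balance: σT_e⁴ = S(1−α)/4 = 115.8 W m⁻² → T_e = 212.6 K.
With N = 2 opaque layers, T_s = (N+1)^(1/4)·T_e = 3^(1/4)·212.6 = 279.8 K.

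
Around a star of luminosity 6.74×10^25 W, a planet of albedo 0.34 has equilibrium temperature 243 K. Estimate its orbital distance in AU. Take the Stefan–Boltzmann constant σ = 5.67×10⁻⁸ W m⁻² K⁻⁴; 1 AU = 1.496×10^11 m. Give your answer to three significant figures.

0.447 AU

The flux needed for this T is 4σT⁴/(1−0.34) = 1198 W m⁻².
From L = 4πd²S, d = √(6.74×10^25/(4π·1198)) = 6.691×10^10 m = 0.4472 AU.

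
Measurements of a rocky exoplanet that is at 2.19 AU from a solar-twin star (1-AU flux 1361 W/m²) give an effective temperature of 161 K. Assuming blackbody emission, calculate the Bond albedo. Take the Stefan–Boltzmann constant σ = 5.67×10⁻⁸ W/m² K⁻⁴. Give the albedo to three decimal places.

0.463

By the inverse-square law, S = 1361/2.19² = 283.8 W/m².
Rearranging the radiative balance, α = 1 − 4σT⁴/S.
4σT⁴ = 4·5.67×10⁻⁸·(161)⁴ = 152.4 W/m².
1−α = 152.4/283.8 = 0.5370, so α = 0.4630.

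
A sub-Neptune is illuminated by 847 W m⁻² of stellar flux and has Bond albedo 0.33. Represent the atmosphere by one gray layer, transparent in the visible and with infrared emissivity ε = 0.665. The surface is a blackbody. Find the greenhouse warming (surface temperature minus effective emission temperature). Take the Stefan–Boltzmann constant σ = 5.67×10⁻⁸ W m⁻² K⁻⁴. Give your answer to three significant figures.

23.8 K

The planet radiates to space at T_e = [S(1−α)/(4σ)]^(1/4) = 223.7 K.
For a single slab of emissivity ε, T_s⁴ = 2T_e⁴/(2−ε); thus T_s = 223.7·(1.498)^(1/4) = 247.4 K.
Greenhouse warming: T_s − T_e = 23.78 K.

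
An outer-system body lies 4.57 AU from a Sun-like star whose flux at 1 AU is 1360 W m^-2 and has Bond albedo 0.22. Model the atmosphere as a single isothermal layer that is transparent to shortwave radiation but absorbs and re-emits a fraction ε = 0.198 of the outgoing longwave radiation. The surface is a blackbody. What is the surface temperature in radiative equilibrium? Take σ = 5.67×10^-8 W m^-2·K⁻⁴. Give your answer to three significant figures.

By the inverse-square law, S = 1360/4.57² = 65.12 W m^-2.
At the top of the atmosphere, σT_e⁴ = S(1−α)/4 = 12.70 W m^-2, giving T_e = 122.3 K.
For a single slab of emissivity ε, T_s⁴ = 2T_e⁴/(2−ε); thus T_s = 122.3·(1.11)^(1/4) = 125.6 K.

126 K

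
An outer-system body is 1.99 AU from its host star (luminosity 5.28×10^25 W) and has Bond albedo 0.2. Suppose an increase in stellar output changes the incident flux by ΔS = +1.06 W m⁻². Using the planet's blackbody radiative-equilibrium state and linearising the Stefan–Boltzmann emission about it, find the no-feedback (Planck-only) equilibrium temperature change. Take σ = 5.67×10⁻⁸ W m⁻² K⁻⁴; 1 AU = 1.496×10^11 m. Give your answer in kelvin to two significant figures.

0.64 K

d = 1.99 × 1.496×10^11 m = 2.977×10^11 m.
Flux at the orbit: S = L/(4πd²) = 5.28×10^25/(4π·(2.98×10^11)²) = 47.41 W m⁻².
The baseline emission temperature is T_e = 113.7 K.
Only a fraction (1−α) is absorbed and it's spread over 4πR², so ΔF = (1−α)ΔS/4 = 0.2120 W m⁻².
Linearising σT⁴ gives d(σT⁴)/dT = 4σT_e³ = 0.3335 W m⁻² per K.
Hence the no-feedback warming is ΔF/(4σT_e³) = 0.636 K.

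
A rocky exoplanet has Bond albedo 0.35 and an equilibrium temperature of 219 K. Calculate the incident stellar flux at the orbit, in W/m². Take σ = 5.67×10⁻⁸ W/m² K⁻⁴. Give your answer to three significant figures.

Invert the energy balance for S: S = 4σT⁴/(1−α).
The emitted flux is σT⁴ = 130.4 W/m².
S = 4·130.4/0.65 = 802.6 W/m².

803 W/m²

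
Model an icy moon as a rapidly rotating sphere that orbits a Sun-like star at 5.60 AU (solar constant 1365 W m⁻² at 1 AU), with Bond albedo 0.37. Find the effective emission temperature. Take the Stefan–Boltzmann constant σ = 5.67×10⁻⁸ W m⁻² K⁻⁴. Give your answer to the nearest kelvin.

By the inverse-square law, S = 1365/5.60² = 43.53 W m⁻².
Absorbed flux (global mean): S(1−α)/4 = 43.53·0.63/4 = 6.855 W m⁻².
In equilibrium σT⁴ equals this, so T = 104.9 K.

105 K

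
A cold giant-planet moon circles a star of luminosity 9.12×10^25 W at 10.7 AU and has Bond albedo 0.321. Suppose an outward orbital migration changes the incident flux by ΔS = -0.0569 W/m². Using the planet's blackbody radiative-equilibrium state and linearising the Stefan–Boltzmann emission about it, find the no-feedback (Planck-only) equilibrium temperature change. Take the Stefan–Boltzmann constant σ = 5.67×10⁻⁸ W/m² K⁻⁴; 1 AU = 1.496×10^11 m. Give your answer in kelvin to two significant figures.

-0.27 K

d = 10.7 × 1.496×10^11 m = 1.601×10^12 m.
S = L/(4πd²) = 2.832 W/m².
Reference equilibrium: T_e = [S(1−α)/(4σ)]^(1/4) = 53.96 K.
TOA radiative forcing: ΔF = (1−α)ΔS/4 = 0.679·(-0.0569)/4 = -0.009659 W/m².
The Planck feedback parameter is 4σT_e³ = 0.03564 W/m²/K.
ΔT₀ = ΔF/λ_P = -0.009659/0.03564 = -0.271 K.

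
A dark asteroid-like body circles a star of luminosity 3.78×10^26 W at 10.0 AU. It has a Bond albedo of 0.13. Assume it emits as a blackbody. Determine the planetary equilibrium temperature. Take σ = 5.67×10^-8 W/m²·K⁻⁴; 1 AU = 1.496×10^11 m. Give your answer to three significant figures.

d = 10.0 × 1.496×10^11 m = 1.496×10^12 m.
S = L/(4πd²) = 13.44 W/m².
The planet absorbs (1−α)S over its disc πR² and re-emits over 4πR², so the mean absorbed flux is (1−0.13)·13.44/4 = 2.923 W/m².
Balancing against σT⁴: T = (2.923/5.67×10⁻⁸)^(1/4) = 84.74 K.

84.7 K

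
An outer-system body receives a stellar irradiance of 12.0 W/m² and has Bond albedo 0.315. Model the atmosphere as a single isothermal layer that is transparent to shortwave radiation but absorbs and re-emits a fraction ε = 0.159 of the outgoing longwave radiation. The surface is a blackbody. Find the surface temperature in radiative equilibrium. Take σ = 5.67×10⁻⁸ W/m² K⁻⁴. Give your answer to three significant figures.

79.2 K

At the top of the atmosphere, σT_e⁴ = S(1−α)/4 = 2.055 W/m², giving T_e = 77.59 K.
For a single slab of emissivity ε, T_s⁴ = 2T_e⁴/(2−ε); thus T_s = 77.59·(1.086)^(1/4) = 79.21 K.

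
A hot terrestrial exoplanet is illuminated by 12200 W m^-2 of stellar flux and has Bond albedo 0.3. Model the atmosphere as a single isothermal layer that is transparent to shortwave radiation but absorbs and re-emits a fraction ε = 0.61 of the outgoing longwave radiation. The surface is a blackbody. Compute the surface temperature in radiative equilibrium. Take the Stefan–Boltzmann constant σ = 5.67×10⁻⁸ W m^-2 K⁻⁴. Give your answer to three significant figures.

Effective emission temperature (TOA balance): σT_e⁴ = S(1−α)/4 = 2135 W m^-2 → T_e = 440.5 K.
The surface balance (absorbed SW + ε·downward IR = σT_s⁴) with T_a⁴ = T_s⁴/2 reduces to T_s = T_e·[2/(2−ε)]^¼ = 482.5 K.

482 kelvin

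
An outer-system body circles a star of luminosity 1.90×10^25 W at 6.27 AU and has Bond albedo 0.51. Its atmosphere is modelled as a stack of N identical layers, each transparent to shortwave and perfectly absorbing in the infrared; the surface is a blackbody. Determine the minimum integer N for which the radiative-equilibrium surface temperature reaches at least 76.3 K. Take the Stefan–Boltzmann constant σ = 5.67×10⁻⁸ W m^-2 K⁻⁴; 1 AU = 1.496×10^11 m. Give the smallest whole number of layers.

9

d = 6.27 × 1.496×10^11 m = 9.380×10^11 m.
S = L/(4πd²) = 1.718 W m^-2.
The effective emission temperature is T_e = [S(1−α)/(4σ)]^¼ = 43.90 K.
Need (N+1)T_e⁴ ≥ T_s⁴, i.e. N+1 ≥ (76.3/43.90)⁴ = 9.129.
The minimum whole number is N = 9.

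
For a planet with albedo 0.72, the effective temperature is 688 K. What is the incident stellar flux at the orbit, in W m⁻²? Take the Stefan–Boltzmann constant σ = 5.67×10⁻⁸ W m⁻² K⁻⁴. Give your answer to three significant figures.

From S(1−α)/4 = σT⁴: S = 4σT⁴/(1−α).
σT⁴ = 5.67×10⁻⁸·(688)⁴ = 12700 W m⁻².
S = 4·12700/0.28 = 1.815×10^5 W m⁻².

1.81×10^5 W m⁻²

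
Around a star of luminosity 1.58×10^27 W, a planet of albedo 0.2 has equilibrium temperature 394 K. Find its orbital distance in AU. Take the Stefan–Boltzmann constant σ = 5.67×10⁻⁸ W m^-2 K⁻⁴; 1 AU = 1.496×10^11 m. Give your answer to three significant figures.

0.907 AU

Energy balance gives S = 4σT⁴/(1−α) = 6832 W m^-2.
Then d = [L/(4πS)]^(1/2) = 1.357×10^11 m, i.e. 0.9068 AU.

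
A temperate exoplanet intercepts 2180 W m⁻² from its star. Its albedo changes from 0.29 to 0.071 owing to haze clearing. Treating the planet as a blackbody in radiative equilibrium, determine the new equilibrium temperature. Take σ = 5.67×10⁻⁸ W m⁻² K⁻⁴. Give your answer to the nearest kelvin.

307 kelvin

T₂ = [S(1−α₂)/(4σ)]^(1/4) = [2180·0.929/(4σ)]^(1/4) = 307.4 K.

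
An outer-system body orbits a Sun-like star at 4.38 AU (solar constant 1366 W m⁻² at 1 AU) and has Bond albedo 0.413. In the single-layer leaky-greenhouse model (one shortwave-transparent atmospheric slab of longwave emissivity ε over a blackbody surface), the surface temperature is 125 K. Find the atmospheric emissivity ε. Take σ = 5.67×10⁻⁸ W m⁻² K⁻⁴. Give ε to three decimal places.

0.490

Flux at the orbit: S = 1366/(4.38)² = 71.20 W m⁻².
First, T_e = [71.20·(1−0.413)/(4σ)]^(1/4) = 116.5 K.
Inverting T_s⁴ = 2T_e⁴/(2−ε): (T_e/T_s)⁴ = 0.7548, so ε = 2(1 − 0.7548) = 0.4903.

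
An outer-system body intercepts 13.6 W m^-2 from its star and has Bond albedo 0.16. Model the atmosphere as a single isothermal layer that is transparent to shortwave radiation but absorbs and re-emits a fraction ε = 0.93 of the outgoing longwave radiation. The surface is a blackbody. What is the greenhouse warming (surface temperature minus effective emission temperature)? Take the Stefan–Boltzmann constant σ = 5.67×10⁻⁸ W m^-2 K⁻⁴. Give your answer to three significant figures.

At the top of the atmosphere, σT_e⁴ = S(1−α)/4 = 2.856 W m^-2, giving T_e = 84.24 K.
Surface balance with a leaky layer gives σT_s⁴ = σT_e⁴·2/(2−ε), so T_s = T_e·[2/(2−0.93)]^(1/4) = 98.50 K.
The atmosphere warms the surface by 14.26 K.

14.3 kelvin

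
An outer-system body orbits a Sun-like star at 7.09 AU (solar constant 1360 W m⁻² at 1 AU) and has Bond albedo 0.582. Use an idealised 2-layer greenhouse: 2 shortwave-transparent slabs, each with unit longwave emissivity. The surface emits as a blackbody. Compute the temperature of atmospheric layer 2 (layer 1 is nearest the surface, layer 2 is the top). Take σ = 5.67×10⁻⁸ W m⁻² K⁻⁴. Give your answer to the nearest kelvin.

84 K

By the inverse-square law, S = 1360/7.09² = 27.05 W m⁻².
The effective emission temperature is T_e = [S(1−α)/(4σ)]^¼ = 84.03 K.
Each opaque layer satisfies 2T_j⁴ = T_{j−1}⁴ + T_{j+1}⁴, giving T_k⁴ = (N+1−k)T_e⁴.
T_2 = (1)^(1/4)·84.03 = 84.03 K.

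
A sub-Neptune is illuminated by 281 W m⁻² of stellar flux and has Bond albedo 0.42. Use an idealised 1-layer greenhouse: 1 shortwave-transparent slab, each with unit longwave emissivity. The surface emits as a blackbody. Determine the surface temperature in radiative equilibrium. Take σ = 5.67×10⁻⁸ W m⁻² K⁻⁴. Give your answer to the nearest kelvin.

195 K

OLR = S(1−α)/4 = 40.75 W m⁻²; the top layer radiates at T_e = 163.7 K.
Layer-by-layer balance gives σT_s⁴ = (N+1)σT_e⁴, so T_s = 2^¼·163.7 = 194.7 K.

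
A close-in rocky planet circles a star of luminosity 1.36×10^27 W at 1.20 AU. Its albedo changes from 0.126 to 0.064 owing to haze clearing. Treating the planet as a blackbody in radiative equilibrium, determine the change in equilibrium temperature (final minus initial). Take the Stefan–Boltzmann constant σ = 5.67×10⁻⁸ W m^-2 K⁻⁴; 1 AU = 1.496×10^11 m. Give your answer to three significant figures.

d = 1.20 × 1.496×10^11 m = 1.795×10^11 m.
S = L/(4πd²) = 3358 W m^-2.
With α = 0.126, T₁ = 337.3 K.
After:  T₂ = [3358·0.936/(4σ)]^(1/4) = 343.1 K.
Change: 343.1 − 337.3 = 5.829 K.

5.83 K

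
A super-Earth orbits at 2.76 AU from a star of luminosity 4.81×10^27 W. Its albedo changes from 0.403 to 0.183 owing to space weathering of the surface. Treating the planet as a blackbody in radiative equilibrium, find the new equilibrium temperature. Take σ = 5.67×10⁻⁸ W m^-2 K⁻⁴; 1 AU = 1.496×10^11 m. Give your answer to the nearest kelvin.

300 K

Orbital distance: d = 2.76 AU = 4.129×10^11 m.
Flux at the orbit: S = L/(4πd²) = 4.81×10^27/(4π·(4.13×10^11)²) = 2245 W m^-2.
New equilibrium: T₂ = [(1−0.183)·2245/(4σ)]^(1/4) = 299.9 K.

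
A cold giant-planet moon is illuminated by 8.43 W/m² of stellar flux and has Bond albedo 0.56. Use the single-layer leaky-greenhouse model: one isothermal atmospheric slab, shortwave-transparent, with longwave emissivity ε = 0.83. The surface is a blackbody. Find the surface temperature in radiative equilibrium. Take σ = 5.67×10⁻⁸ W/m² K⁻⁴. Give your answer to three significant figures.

Effective emission temperature (TOA balance): σT_e⁴ = S(1−α)/4 = 0.9273 W/m² → T_e = 63.59 K.
The surface balance (absorbed SW + ε·downward IR = σT_s⁴) with T_a⁴ = T_s⁴/2 reduces to T_s = T_e·[2/(2−ε)]^¼ = 72.71 K.

72.7 kelvin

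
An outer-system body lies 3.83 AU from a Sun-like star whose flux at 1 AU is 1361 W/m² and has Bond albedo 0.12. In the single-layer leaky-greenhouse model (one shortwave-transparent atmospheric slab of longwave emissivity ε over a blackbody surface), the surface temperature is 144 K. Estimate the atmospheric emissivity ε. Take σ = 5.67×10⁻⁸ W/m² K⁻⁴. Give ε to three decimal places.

Flux at the orbit: S = 1361/(3.83)² = 92.78 W/m².
Effective temperature: T_e = [S(1−α)/(4σ)]^(1/4) = 137.7 K.
Since (2−ε)/2 = (T_e/T_s)⁴ = 0.8372, ε = 0.3255.

0.326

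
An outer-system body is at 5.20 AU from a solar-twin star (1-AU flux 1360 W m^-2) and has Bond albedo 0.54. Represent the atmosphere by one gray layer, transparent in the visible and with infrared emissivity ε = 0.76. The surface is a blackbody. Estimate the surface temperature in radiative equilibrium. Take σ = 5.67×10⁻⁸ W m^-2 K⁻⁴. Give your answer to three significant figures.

113 kelvin

Irradiance scales as 1/d², so S = 1360 W m^-2 × (1/5.20)² = 50.30 W m^-2.
Effective emission temperature (TOA balance): σT_e⁴ = S(1−α)/4 = 5.784 W m^-2 → T_e = 100.5 K.
Surface balance with a leaky layer gives σT_s⁴ = σT_e⁴·2/(2−ε), so T_s = T_e·[2/(2−0.76)]^(1/4) = 113.3 K.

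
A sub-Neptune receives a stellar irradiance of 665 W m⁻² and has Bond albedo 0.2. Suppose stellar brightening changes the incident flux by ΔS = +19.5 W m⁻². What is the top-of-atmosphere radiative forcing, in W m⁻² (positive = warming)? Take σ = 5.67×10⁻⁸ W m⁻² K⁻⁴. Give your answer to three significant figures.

3.90 W m⁻²

Only a fraction (1−α) is absorbed and it's spread over 4πR², so ΔF = (1−α)ΔS/4 = 3.900 W m⁻².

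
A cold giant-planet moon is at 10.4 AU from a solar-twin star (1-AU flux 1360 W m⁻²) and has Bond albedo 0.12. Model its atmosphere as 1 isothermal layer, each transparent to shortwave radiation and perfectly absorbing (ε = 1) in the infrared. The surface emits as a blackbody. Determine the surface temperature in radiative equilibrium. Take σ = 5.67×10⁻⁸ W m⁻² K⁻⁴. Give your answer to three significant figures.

Flux at the orbit: S = 1360/(10.4)² = 12.57 W m⁻².
Top-of-atmosphere balance: σT_e⁴ = S(1−α)/4 = 2.766 W m⁻² → T_e = 83.58 K.
With N = 1 opaque layers, T_s = (N+1)^(1/4)·T_e = 2^(1/4)·83.58 = 99.39 K.

99.4 kelvin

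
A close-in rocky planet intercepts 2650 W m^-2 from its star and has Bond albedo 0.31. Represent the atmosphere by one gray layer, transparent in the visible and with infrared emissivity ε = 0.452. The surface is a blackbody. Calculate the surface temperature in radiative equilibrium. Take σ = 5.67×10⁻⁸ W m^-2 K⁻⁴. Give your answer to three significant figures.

Effective emission temperature (TOA balance): σT_e⁴ = S(1−α)/4 = 457.1 W m^-2 → T_e = 299.6 K.
Surface balance with a leaky layer gives σT_s⁴ = σT_e⁴·2/(2−ε), so T_s = T_e·[2/(2−0.452)]^(1/4) = 319.5 K.

319 K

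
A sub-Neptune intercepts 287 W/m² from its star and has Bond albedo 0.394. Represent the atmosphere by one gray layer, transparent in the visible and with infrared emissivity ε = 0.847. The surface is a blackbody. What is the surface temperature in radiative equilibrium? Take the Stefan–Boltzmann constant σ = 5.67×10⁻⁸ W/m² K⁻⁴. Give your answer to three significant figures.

191 kelvin

The planet radiates to space at T_e = [S(1−α)/(4σ)]^(1/4) = 166.4 K.
For a single slab of emissivity ε, T_s⁴ = 2T_e⁴/(2−ε); thus T_s = 166.4·(1.735)^(1/4) = 191.0 K.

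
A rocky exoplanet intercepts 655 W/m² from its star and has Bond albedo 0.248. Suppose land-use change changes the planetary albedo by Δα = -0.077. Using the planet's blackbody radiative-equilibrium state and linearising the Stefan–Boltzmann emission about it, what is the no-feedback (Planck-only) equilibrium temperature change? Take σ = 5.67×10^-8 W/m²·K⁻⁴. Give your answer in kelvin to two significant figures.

5.5 kelvin

The baseline emission temperature is T_e = 215.9 K.
The change in absorbed flux is Δ[S(1−α)/4] = −SΔα/4 = 12.61 W/m².
Linearising σT⁴ gives d(σT⁴)/dT = 4σT_e³ = 2.282 W/m² per K.
ΔT₀ = ΔF/λ_P = 12.61/2.282 = 5.53 K.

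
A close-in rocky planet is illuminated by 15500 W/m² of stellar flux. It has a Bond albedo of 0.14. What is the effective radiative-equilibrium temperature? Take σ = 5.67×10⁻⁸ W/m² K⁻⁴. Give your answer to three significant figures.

Averaging over the sphere, the absorbed flux is S(1−α)/4 = 3332 W/m².
Set σT⁴ = 3332 → T = (3332/σ)^(1/4) = 492.4 K.

492 K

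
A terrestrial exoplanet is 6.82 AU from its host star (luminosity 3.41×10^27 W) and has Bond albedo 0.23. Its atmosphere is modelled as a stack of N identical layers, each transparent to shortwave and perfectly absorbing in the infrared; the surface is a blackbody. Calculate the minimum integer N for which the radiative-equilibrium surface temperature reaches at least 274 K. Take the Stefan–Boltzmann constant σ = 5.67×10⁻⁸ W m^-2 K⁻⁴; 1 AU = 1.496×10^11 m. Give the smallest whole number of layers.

d = 6.82 × 1.496×10^11 m = 1.020×10^12 m.
Flux at the orbit: S = L/(4πd²) = 3.41×10^27/(4π·(1.02×10^12)²) = 260.7 W m^-2.
Top-of-atmosphere balance: σT_e⁴ = S(1−α)/4 = 50.18 W m^-2 → T_e = 172.5 K.
Need (N+1)T_e⁴ ≥ T_s⁴, i.e. N+1 ≥ (274/172.5)⁴ = 6.369.
Rounding up, N = 6.

6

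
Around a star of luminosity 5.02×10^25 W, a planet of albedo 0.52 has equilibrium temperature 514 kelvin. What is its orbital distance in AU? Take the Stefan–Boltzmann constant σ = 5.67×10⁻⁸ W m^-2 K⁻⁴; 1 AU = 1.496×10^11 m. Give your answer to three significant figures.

0.0736 AU

The flux needed for this T is 4σT⁴/(1−0.52) = 32980 W m^-2.
S = L/(4πd²) → d = √(L/4πS) = √(5.02×10^25/(4π·32980)) = 1.101×10^10 m = 0.07357 AU.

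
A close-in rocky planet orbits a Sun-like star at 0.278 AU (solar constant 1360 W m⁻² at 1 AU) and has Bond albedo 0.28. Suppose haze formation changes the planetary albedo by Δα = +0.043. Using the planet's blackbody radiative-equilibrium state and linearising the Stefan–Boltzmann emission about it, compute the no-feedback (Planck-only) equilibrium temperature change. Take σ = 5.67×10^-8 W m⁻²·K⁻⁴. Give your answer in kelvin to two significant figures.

-7.3 K

Irradiance scales as 1/d², so S = 1360 W m⁻² × (1/0.278)² = 17600 W m⁻².
The baseline emission temperature is T_e = 486.2 K.
The change in absorbed flux is Δ[S(1−α)/4] = −SΔα/4 = -189.2 W m⁻².
The Planck feedback parameter is 4σT_e³ = 26.06 W m⁻²/K.
Hence the no-feedback warming is ΔF/(4σT_e³) = -7.26 K.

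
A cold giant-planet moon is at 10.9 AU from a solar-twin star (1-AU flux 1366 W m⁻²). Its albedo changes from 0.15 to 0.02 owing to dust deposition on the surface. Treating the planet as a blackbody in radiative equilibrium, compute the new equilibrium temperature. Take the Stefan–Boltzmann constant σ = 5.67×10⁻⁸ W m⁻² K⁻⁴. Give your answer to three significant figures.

84.0 K

Flux at the orbit: S = 1366/(10.9)² = 11.50 W m⁻².
T₂ = [S(1−α₂)/(4σ)]^(1/4) = [11.50·0.98/(4σ)]^(1/4) = 83.95 K.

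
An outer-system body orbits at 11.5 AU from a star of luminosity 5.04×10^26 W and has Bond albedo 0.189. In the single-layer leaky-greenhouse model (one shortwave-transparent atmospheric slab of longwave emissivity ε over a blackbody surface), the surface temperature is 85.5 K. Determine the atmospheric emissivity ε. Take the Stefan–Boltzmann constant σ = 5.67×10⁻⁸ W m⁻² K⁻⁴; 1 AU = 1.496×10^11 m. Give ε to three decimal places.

0.187

d = 11.5 × 1.496×10^11 m = 1.720×10^12 m.
S = L/(4πd²) = 13.55 W m⁻².
First, T_e = [13.55·(1−0.189)/(4σ)]^(1/4) = 83.43 K.
Inverting T_s⁴ = 2T_e⁴/(2−ε): (T_e/T_s)⁴ = 0.9067, so ε = 2(1 − 0.9067) = 0.1866.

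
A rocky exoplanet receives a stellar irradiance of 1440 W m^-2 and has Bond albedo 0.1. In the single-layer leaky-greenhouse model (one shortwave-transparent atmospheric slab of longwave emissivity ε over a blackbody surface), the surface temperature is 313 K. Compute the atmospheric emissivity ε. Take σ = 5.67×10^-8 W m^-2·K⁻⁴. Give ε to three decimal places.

Effective temperature: T_e = [S(1−α)/(4σ)]^(1/4) = 274.9 K.
Since (2−ε)/2 = (T_e/T_s)⁴ = 0.5954, ε = 0.8093.

0.809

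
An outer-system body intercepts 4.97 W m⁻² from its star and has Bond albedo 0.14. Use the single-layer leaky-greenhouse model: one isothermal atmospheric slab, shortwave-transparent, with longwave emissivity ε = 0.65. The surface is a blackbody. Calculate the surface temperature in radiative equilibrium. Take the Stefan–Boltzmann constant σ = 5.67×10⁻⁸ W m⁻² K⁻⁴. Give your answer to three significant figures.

Effective emission temperature (TOA balance): σT_e⁴ = S(1−α)/4 = 1.069 W m⁻² → T_e = 65.89 K.
For a single slab of emissivity ε, T_s⁴ = 2T_e⁴/(2−ε); thus T_s = 65.89·(1.481)^(1/4) = 72.69 K.

72.7 K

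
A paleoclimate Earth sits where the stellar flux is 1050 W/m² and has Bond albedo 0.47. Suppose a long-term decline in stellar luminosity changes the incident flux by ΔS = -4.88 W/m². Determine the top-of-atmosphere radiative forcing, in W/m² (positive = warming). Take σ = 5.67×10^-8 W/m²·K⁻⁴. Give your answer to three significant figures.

ΔF = Δ[S(1−α)]/4 = (1−0.47)·-4.88/4 = -0.6466 W/m².

-0.647 W/m²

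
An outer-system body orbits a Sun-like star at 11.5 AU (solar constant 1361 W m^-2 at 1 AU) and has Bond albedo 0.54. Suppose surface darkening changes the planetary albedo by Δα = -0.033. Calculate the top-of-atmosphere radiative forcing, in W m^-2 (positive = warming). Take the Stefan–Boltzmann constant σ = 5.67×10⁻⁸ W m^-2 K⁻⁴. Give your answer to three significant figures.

0.0849 W m^-2

Irradiance scales as 1/d², so S = 1361 W m^-2 × (1/11.5)² = 10.29 W m^-2.
TOA radiative forcing: ΔF = −S·Δα/4 = −10.29·(-0.033)/4 = 0.08490 W m^-2.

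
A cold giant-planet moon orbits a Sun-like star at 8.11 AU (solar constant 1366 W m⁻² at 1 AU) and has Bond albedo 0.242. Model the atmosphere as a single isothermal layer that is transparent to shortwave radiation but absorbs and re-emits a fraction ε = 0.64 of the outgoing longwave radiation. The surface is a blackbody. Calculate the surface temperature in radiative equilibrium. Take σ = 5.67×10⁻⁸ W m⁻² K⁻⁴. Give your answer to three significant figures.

101 kelvin

Irradiance scales as 1/d², so S = 1366 W m⁻² × (1/8.11)² = 20.77 W m⁻².
At the top of the atmosphere, σT_e⁴ = S(1−α)/4 = 3.936 W m⁻², giving T_e = 91.28 K.
The surface balance (absorbed SW + ε·downward IR = σT_s⁴) with T_a⁴ = T_s⁴/2 reduces to T_s = T_e·[2/(2−ε)]^¼ = 100.5 K.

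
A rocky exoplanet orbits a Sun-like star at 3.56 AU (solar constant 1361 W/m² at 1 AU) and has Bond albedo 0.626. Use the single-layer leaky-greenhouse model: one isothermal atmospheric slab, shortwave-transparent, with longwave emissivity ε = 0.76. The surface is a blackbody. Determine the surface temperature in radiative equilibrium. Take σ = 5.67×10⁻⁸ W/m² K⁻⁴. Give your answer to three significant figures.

130 K

By the inverse-square law, S = 1361/3.56² = 107.4 W/m².
Effective emission temperature (TOA balance): σT_e⁴ = S(1−α)/4 = 10.04 W/m² → T_e = 115.4 K.
The surface balance (absorbed SW + ε·downward IR = σT_s⁴) with T_a⁴ = T_s⁴/2 reduces to T_s = T_e·[2/(2−ε)]^¼ = 130.0 K.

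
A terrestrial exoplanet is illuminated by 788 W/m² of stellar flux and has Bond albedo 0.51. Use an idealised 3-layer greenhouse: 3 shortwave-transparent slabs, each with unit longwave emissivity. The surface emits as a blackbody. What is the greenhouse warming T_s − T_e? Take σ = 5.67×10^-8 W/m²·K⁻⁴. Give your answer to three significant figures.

84.1 K

OLR = S(1−α)/4 = 96.53 W/m²; the top layer radiates at T_e = 203.1 K.
T_s = (N+1)^(1/4)·T_e = 287.3 K.
So the greenhouse effect raises the surface by 287.3 − 203.1 = 84.14 K.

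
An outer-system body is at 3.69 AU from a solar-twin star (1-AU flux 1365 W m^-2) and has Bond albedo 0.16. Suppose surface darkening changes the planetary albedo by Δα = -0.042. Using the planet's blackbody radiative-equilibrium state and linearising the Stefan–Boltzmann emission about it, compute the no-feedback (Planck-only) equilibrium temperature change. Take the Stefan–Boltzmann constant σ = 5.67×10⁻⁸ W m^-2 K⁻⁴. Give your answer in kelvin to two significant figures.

1.7 K

Flux at the orbit: S = 1365/(3.69)² = 100.2 W m^-2.
The baseline emission temperature is T_e = 138.8 K.
ΔF = −(S/4)Δα = −(100.2/4)×(-0.042) = 1.053 W m^-2.
The Planck feedback parameter is 4σT_e³ = 0.6066 W m^-2/K.
So ΔT₀ = 1.053/0.6066 = 1.74 K.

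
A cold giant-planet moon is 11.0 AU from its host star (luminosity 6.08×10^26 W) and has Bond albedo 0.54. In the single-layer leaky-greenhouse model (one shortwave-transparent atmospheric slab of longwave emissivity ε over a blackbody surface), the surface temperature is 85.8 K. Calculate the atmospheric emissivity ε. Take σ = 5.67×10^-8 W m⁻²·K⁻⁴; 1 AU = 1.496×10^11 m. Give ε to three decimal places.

0.663

Orbital distance: d = 11.0 AU = 1.646×10^12 m.
S = L/(4πd²) = 17.87 W m⁻².
Effective temperature: T_e = [S(1−α)/(4σ)]^(1/4) = 77.59 K.
T_s⁴ = T_e⁴·2/(2−ε) → ε = 2 − 2(T_e/T_s)⁴ = 2 − 2·(77.59/85.8)⁴ = 0.6627.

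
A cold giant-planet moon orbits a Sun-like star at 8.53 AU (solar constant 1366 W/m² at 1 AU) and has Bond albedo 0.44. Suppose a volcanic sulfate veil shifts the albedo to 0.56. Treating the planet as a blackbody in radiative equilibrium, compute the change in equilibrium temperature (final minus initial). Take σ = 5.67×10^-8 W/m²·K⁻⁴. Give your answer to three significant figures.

-4.83 kelvin

Irradiance scales as 1/d², so S = 1366 W/m² × (1/8.53)² = 18.77 W/m².
Before: T₁ = [18.77·0.56/(4σ)]^(1/4) = 82.51 K.
Final:   T₂ = [S(1−0.56)/(4σ)]^(1/4) = 77.69 K.
ΔT = T₂ − T₁ = -4.828 K.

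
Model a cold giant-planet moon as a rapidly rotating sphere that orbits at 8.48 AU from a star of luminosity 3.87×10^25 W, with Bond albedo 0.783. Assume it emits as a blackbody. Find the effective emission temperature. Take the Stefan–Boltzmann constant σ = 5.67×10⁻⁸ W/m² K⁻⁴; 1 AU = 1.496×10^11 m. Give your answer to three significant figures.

36.8 kelvin

Orbital distance: d = 8.48 AU = 1.269×10^12 m.
S = L/(4πd²) = 1.914 W/m².
Absorbed flux (global mean): S(1−α)/4 = 1.914·0.217/4 = 0.1038 W/m².
Set σT⁴ = 0.1038 → T = (0.1038/σ)^(1/4) = 36.78 K.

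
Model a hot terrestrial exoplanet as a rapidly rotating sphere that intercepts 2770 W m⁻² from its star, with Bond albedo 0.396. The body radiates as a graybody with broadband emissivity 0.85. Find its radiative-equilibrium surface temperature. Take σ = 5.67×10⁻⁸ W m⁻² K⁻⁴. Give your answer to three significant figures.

305 kelvin

Averaging over the sphere, the absorbed flux is S(1−α)/4 = 418.3 W m⁻².
Equating to εσT⁴ with ε = 0.85: T = (418.3/0.85σ)^(1/4) = 305.2 K.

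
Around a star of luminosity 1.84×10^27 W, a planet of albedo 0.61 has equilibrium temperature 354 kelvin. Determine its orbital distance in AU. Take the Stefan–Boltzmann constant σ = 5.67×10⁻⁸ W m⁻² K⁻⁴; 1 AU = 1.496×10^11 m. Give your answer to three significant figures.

The flux needed for this T is 4σT⁴/(1−0.61) = 9133 W m⁻².
From L = 4πd²S, d = √(1.84×10^27/(4π·9133)) = 1.266×10^11 m = 0.8464 AU.

0.846 AU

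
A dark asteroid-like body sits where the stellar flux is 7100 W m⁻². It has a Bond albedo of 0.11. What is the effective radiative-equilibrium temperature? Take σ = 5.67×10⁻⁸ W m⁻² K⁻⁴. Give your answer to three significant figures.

409 kelvin

Absorbed flux (global mean): S(1−α)/4 = 7100·0.89/4 = 1580 W m⁻².
Set σT⁴ = 1580 → T = (1580/σ)^(1/4) = 408.6 K.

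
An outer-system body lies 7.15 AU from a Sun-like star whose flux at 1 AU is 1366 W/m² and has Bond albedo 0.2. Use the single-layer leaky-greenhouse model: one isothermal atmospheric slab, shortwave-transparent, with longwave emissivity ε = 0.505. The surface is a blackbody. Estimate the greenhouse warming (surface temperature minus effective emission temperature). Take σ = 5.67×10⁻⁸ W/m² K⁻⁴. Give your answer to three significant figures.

7.44 K

Irradiance scales as 1/d², so S = 1366 W/m² × (1/7.15)² = 26.72 W/m².
At the top of the atmosphere, σT_e⁴ = S(1−α)/4 = 5.344 W/m², giving T_e = 98.53 K.
For a single slab of emissivity ε, T_s⁴ = 2T_e⁴/(2−ε); thus T_s = 98.53·(1.338)^(1/4) = 106.0 K.
T_s − T_e = 106.0 − 98.53 = 7.436 K.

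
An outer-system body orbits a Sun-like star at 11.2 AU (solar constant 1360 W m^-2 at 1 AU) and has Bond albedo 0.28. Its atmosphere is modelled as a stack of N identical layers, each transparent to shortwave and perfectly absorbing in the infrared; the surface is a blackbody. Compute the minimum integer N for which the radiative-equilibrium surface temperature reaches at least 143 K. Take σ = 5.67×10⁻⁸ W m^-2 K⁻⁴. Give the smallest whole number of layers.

12

By the inverse-square law, S = 1360/11.2² = 10.84 W m^-2.
Top-of-atmosphere balance: σT_e⁴ = S(1−α)/4 = 1.952 W m^-2 → T_e = 76.59 K.
T_s = (N+1)^(1/4)·T_e ≥ 143 K requires N+1 ≥ (T_s/T_e)⁴ = (143/76.59)⁴ = 12.149.
Rounding up, N = 12.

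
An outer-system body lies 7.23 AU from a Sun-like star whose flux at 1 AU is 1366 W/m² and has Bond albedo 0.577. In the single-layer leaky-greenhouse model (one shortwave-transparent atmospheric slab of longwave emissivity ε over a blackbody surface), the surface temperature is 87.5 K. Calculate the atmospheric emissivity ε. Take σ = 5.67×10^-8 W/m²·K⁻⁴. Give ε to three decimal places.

Flux at the orbit: S = 1366/(7.23)² = 26.13 W/m².
TOA balance gives T_e = 83.55 K.
T_s⁴ = T_e⁴·2/(2−ε) → ε = 2 − 2(T_e/T_s)⁴ = 2 − 2·(83.55/87.5)⁴ = 0.3371.

0.337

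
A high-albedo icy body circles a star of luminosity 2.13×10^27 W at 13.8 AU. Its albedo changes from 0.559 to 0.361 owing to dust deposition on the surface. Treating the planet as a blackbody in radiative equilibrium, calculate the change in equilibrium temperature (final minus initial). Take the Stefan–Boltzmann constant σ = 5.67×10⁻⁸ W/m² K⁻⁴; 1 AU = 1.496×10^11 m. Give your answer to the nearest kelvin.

d = 13.8 × 1.496×10^11 m = 2.064×10^12 m.
S = L/(4πd²) = 39.77 W/m².
With α = 0.559, T₁ = 93.77 K.
After:  T₂ = [39.77·0.639/(4σ)]^(1/4) = 102.9 K.
ΔT = T₂ − T₁ = 9.110 K.

9 K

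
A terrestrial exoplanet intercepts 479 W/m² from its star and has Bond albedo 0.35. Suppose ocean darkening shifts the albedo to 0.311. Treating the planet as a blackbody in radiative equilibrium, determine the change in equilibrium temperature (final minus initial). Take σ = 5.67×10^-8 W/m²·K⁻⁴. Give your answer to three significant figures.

2.82 K

Before: T₁ = [479.0·0.65/(4σ)]^(1/4) = 192.5 K.
After:  T₂ = [479.0·0.689/(4σ)]^(1/4) = 195.3 K.
Change: 195.3 − 192.5 = 2.825 K.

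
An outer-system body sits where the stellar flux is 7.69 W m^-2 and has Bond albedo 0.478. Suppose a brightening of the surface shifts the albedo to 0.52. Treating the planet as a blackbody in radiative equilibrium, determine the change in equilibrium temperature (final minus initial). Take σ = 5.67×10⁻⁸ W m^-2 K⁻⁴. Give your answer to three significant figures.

Before: T₁ = [7.690·0.522/(4σ)]^(1/4) = 64.86 K.
Final:   T₂ = [S(1−0.52)/(4σ)]^(1/4) = 63.52 K.
ΔT = T₂ − T₁ = -1.346 K.

-1.35 K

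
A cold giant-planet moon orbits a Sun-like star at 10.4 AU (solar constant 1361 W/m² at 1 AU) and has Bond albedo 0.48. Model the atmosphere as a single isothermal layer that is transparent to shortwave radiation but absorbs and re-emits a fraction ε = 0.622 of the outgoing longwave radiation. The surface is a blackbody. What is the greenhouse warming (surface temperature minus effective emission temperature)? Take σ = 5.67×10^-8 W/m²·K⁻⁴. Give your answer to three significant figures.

Flux at the orbit: S = 1361/(10.4)² = 12.58 W/m².
At the top of the atmosphere, σT_e⁴ = S(1−α)/4 = 1.636 W/m², giving T_e = 73.29 K.
The surface balance (absorbed SW + ε·downward IR = σT_s⁴) with T_a⁴ = T_s⁴/2 reduces to T_s = T_e·[2/(2−ε)]^¼ = 80.44 K.
The atmosphere warms the surface by 7.153 K.

7.15 K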